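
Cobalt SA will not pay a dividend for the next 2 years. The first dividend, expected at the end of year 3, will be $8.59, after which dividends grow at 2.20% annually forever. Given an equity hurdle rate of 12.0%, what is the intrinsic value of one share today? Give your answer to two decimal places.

Deferred-dividend DDM. At t=2 the remaining stream is a growing perpetuity with first payment D_3 = 8.59.
V_2 = D_3/(r−g) = 8.59/(0.12−0.022) = 87.6531
P₀ = V_2/(1+r)^2 = 87.6531/(1+0.12)^2 = 69.8765

$69.88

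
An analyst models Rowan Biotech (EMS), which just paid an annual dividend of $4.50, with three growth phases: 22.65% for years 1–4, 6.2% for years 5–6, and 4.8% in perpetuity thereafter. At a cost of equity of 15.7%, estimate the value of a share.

Three-stage DDM. Project D₁…D_6; terminal Gordon value at t=6 with g = 0.048; discount at r = 0.157.
D_1 = 5.5192
D_2 = 6.7694
D_3 = 8.3026
D_4 = 10.1832
D_5 = 10.8145
D_6 = 11.4850
TV_6 = 12.0363/(0.157−0.048) = 110.4248
P₀ = Σ Dₜ/(1+r)ᵗ + TV_6/(1+r)^6 = 76.9069

$76.91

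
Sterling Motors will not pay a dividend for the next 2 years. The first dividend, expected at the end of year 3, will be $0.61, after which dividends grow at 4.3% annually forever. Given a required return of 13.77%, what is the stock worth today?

Deferred-dividend DDM. At t=2 the remaining stream is a growing perpetuity with first payment D_3 = 0.61.
V_2 = D_3/(r−g) = 0.61/(0.1377−0.043) = 6.4414
P₀ = V_2/(1+r)^2 = 6.4414/(1+0.1377)^2 = 4.9765

$4.98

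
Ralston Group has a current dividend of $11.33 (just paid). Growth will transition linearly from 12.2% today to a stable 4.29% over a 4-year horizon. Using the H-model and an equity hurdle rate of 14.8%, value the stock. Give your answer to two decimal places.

H-model: P₀ = D₀[(1+g_L) + H(g_S−g_L)]/(r−g_L), with H = 4/2 = 2.
P₀ = 11.33 × [(1+0.0429) + 2×(0.122−0.0429)] / (0.148−0.0429)
   = 11.33 × 1.2011 / 0.1051 = 129.4811

$129.48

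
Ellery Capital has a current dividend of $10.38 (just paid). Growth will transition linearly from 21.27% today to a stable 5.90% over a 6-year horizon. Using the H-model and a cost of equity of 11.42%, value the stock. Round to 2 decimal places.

$285.84

H-model: P₀ = D₀[(1+g_L) + H(g_S−g_L)]/(r−g_L), with H = 6/2 = 3.
P₀ = 10.38 × [(1+0.059) + 3×(0.2127−0.059)] / (0.1142−0.059)
   = 10.38 × 1.5201 / 0.0552 = 285.8449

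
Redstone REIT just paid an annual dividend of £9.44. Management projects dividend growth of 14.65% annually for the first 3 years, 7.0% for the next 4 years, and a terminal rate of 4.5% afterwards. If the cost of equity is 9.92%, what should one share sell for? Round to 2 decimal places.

£256.35

Three-stage DDM. Project D₁…D_7; terminal Gordon value at t=7 with g = 0.045; discount at r = 0.0992.
D_1 = 10.8230
D_2 = 12.4085
D_3 = 14.2264
D_4 = 15.2222
D_5 = 16.2878
D_6 = 17.4279
D_7 = 18.6479
TV_7 = 19.4870/(0.0992−0.045) = 359.5392
P₀ = Σ Dₜ/(1+r)ᵗ + TV_7/(1+r)^7 = 256.3468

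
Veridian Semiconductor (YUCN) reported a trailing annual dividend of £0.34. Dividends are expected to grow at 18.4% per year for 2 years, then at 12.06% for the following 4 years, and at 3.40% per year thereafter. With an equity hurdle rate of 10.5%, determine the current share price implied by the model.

Three-stage DDM. Project D₁…D_6; terminal Gordon value at t=6 with g = 0.034; discount at r = 0.105.
D_1 = 0.4026
D_2 = 0.4766
D_3 = 0.5341
D_4 = 0.5985
D_5 = 0.6707
D_6 = 0.7516
TV_6 = 0.7772/(0.105−0.034) = 10.9458
P₀ = Σ Dₜ/(1+r)ᵗ + TV_6/(1+r)^6 = 8.3847

£8.38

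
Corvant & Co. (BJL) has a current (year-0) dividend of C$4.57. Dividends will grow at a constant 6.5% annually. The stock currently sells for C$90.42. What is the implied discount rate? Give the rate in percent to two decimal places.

11.88%

Rearranging the constant-growth DDM: r = D₁/P₀ + g.
D₁ = 4.57 × (1 + 0.065) = 4.8670.
r = 4.8670 / 90.42 + 0.065 = 0.05383 + 0.065 = 0.11883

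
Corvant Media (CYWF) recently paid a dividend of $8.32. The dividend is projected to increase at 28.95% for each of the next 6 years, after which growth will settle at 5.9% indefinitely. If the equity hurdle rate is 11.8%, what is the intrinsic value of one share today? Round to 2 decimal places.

$436.32

Two-stage DDM. Project D₁…D_6 at 0.2895, terminal growth 0.059, discount at r = 0.118.
D_1 = 10.7286
D_2 = 13.8346
D_3 = 17.8397
D_4 = 23.0043
D_5 = 29.6640
D_6 = 38.2518
Terminal value at t=6: TV = D_7/(r−g) = 40.5086/(0.118−0.059) = 686.5866
P₀ = 10.7286/(1+0.118)^1 + 13.8346/(1+0.118)^2 + 17.8397/(1+0.118)^3 + 23.0043/(1+0.118)^4 + 29.6640/(1+0.118)^5 + 38.2518/(1+0.118)^6 + 686.5866/(1+0.118)^6 = 436.3236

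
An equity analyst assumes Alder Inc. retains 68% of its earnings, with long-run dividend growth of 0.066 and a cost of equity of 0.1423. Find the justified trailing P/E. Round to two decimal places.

4.47

Payout ratio b = 1 − 0.68 = 0.32.
Justified trailing P/E = b(1+g)/(r−g) = 0.32×(1+0.066)/(0.1423−0.066) = 4.4708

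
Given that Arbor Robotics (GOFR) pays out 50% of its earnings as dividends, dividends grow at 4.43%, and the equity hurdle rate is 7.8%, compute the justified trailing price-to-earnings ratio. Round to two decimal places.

Justified trailing P/E = b(1+g)/(r−g) = 0.50×(1+0.0443)/(0.078−0.0443) = 15.4941

15.49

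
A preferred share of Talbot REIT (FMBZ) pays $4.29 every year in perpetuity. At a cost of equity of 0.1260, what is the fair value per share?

$34.05

Zero-growth DDM (perpetuity): P₀ = D/r = 4.29 / 0.126 = 34.0476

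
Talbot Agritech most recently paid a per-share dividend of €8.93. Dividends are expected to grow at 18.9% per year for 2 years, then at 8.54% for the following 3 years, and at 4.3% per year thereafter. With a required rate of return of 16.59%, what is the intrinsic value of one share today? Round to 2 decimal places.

€106.18

Three-stage DDM. Project D₁…D_5; terminal Gordon value at t=5 with g = 0.043; discount at r = 0.1659.
D_1 = 10.6178
D_2 = 12.6245
D_3 = 13.7027
D_4 = 14.8729
D_5 = 16.1430
TV_5 = 16.8372/(0.1659−0.043) = 136.9989
P₀ = Σ Dₜ/(1+r)ᵗ + TV_5/(1+r)^5 = 106.1761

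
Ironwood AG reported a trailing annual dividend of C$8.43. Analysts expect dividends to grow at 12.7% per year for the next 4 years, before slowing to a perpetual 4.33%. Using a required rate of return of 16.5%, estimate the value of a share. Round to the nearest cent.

C$94.35

Two-stage DDM. Project D₁…D_4 at 0.127, terminal growth 0.0433, discount at r = 0.165.
D_1 = 9.5006
D_2 = 10.7072
D_3 = 12.0670
D_4 = 13.5995
Terminal value at t=4: TV = D_5/(r−g) = 14.1884/(0.165−0.0433) = 116.5848
P₀ = 9.5006/(1+0.165)^1 + 10.7072/(1+0.165)^2 + 12.0670/(1+0.165)^3 + 13.5995/(1+0.165)^4 + 116.5848/(1+0.165)^4 = 94.3490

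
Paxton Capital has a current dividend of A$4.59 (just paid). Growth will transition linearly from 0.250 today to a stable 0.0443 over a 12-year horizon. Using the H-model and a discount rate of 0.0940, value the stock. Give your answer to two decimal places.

A$210.43

H-model: P₀ = D₀[(1+g_L) + H(g_S−g_L)]/(r−g_L), with H = 12/2 = 6.
P₀ = 4.59 × [(1+0.0443) + 6×(0.25−0.0443)] / (0.094−0.0443)
   = 4.59 × 2.2785 / 0.0497 = 210.4289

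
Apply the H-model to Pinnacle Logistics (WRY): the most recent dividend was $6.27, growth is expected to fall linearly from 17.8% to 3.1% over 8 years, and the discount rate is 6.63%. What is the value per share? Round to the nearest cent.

H-model: P₀ = D₀[(1+g_L) + H(g_S−g_L)]/(r−g_L), with H = 8/2 = 4.
P₀ = 6.27 × [(1+0.031) + 4×(0.178−0.031)] / (0.0663−0.031)
   = 6.27 × 1.6190 / 0.0353 = 287.5674

$287.57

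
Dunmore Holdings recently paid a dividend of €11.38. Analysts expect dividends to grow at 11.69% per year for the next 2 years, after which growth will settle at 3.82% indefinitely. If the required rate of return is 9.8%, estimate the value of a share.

Two-stage DDM. Project D₁…D_2 at 0.1169, terminal growth 0.0382, discount at r = 0.098.
D_1 = 12.7103
D_2 = 14.1962
Terminal value at t=2: TV = D_3/(r−g) = 14.7385/(0.098−0.0382) = 246.4624
P₀ = 12.7103/(1+0.098)^1 + 14.1962/(1+0.098)^2 + 246.4624/(1+0.098)^2 = 227.7817

€227.78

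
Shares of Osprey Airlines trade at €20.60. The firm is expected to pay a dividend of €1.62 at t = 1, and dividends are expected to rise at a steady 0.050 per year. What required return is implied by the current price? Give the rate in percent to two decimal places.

12.86%

Rearranging the constant-growth DDM: r = D₁/P₀ + g.
r = 1.6200 / 20.60 + 0.05 = 0.07864 + 0.05 = 0.12864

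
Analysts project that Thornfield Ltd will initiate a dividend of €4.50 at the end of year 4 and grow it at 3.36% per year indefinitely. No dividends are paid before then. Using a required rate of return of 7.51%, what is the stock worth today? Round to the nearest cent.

€87.26

Deferred-dividend DDM. At t=3 the remaining stream is a growing perpetuity with first payment D_4 = 4.50.
V_3 = D_4/(r−g) = 4.50/(0.0751−0.0336) = 108.4337
P₀ = V_3/(1+r)^3 = 108.4337/(1+0.0751)^3 = 87.2605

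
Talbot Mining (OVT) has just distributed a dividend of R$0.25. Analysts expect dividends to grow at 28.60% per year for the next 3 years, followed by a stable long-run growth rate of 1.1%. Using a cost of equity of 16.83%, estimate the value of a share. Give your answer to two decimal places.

Two-stage DDM. Project D₁…D_3 at 0.286, terminal growth 0.011, discount at r = 0.1683.
D_1 = 0.3215
D_2 = 0.4134
D_3 = 0.5317
Terminal value at t=3: TV = D_4/(r−g) = 0.5375/(0.1683−0.011) = 3.4173
P₀ = 0.3215/(1+0.1683)^1 + 0.4134/(1+0.1683)^2 + 0.5317/(1+0.1683)^3 + 3.4173/(1+0.1683)^3 = 3.0545

R$3.05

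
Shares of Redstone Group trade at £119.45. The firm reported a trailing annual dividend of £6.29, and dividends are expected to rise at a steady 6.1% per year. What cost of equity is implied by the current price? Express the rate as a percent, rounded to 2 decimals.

11.69%

Rearranging the constant-growth DDM: r = D₁/P₀ + g.
D₁ = 6.29 × (1 + 0.061) = 6.6737.
r = 6.6737 / 119.45 + 0.061 = 0.05587 + 0.061 = 0.11687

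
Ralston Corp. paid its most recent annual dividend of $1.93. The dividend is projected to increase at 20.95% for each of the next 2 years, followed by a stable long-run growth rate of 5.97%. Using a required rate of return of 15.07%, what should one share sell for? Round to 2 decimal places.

Two-stage DDM. Project D₁…D_2 at 0.2095, terminal growth 0.0597, discount at r = 0.1507.
D_1 = 2.3343
D_2 = 2.8234
Terminal value at t=2: TV = D_3/(r−g) = 2.9919/(0.1507−0.0597) = 32.8784
P₀ = 2.3343/(1+0.1507)^1 + 2.8234/(1+0.1507)^2 + 32.8784/(1+0.1507)^2 = 28.9915

$28.99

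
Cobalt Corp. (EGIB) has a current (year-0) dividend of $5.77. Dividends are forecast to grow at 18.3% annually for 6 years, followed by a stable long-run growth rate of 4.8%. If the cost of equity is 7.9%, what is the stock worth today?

Two-stage DDM. Project D₁…D_6 at 0.183, terminal growth 0.048, discount at r = 0.079.
D_1 = 6.8259
D_2 = 8.0751
D_3 = 9.5528
D_4 = 11.3009
D_5 = 13.3690
D_6 = 15.8155
Terminal value at t=6: TV = D_7/(r−g) = 16.5747/(0.079−0.048) = 534.6676
P₀ = 6.8259/(1+0.079)^1 + 8.0751/(1+0.079)^2 + 9.5528/(1+0.079)^3 + 11.3009/(1+0.079)^4 + 13.3690/(1+0.079)^5 + 15.8155/(1+0.079)^6 + 534.6676/(1+0.079)^6 = 387.1760

$387.18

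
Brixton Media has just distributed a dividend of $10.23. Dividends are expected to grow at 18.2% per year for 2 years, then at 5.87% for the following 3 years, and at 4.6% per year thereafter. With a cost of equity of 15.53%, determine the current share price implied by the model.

$127.08

Three-stage DDM. Project D₁…D_5; terminal Gordon value at t=5 with g = 0.046; discount at r = 0.1553.
D_1 = 12.0919
D_2 = 14.2926
D_3 = 15.1316
D_4 = 16.0198
D_5 = 16.9601
TV_5 = 17.7403/(0.1553−0.046) = 162.3083
P₀ = Σ Dₜ/(1+r)ᵗ + TV_5/(1+r)^5 = 127.0825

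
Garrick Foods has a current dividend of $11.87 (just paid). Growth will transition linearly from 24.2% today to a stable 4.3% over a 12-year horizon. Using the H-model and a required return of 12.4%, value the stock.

$327.82

H-model: P₀ = D₀[(1+g_L) + H(g_S−g_L)]/(r−g_L), with H = 12/2 = 6.
P₀ = 11.87 × [(1+0.043) + 6×(0.242−0.043)] / (0.124−0.043)
   = 11.87 × 2.2370 / 0.081 = 327.8172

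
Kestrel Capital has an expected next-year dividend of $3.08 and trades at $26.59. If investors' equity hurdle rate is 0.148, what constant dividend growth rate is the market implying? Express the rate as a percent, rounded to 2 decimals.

3.22%

From P₀ = D₁/(r − g), the implied growth is g = r − D₁/P₀.
g = 0.148 − 3.08/26.59 = 0.148 − 0.11583 = 0.03217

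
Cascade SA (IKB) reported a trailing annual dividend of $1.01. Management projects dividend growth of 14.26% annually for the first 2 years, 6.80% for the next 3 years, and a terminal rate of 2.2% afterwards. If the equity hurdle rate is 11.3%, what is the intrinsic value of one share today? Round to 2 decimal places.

$15.61

Three-stage DDM. Project D₁…D_5; terminal Gordon value at t=5 with g = 0.022; discount at r = 0.113.
D_1 = 1.1540
D_2 = 1.3186
D_3 = 1.4083
D_4 = 1.5040
D_5 = 1.6063
TV_5 = 1.6416/(0.113−0.022) = 18.0399
P₀ = Σ Dₜ/(1+r)ᵗ + TV_5/(1+r)^5 = 15.6055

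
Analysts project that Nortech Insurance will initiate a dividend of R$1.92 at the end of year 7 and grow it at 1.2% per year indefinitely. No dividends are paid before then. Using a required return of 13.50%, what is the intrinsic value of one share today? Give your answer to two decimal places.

Deferred-dividend DDM. At t=6 the remaining stream is a growing perpetuity with first payment D_7 = 1.92.
V_6 = D_7/(r−g) = 1.92/(0.135−0.012) = 15.6098
P₀ = V_6/(1+r)^6 = 15.6098/(1+0.135)^6 = 7.3016

R$7.30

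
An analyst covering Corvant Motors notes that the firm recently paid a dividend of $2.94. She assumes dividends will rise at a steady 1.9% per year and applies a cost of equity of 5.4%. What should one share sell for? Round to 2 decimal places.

$85.60

Gordon growth model: P₀ = D₁/(r − g). D₁ = 2.94 × (1 + 0.019) = 2.9959.
P₀ = 2.9959 / (0.054 − 0.019) = 2.9959 / 0.035 = 85.5960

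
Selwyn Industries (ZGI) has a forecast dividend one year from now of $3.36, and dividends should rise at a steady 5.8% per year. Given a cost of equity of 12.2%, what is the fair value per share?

$52.50

Gordon growth model: P₀ = D₁/(r − g), with D₁ = 3.36 given directly.
P₀ = 3.3600 / (0.122 − 0.058) = 3.3600 / 0.064 = 52.5000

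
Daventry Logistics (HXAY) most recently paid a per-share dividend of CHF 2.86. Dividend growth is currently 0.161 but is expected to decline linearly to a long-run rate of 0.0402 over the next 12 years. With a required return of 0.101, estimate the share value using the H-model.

CHF 83.02

H-model: P₀ = D₀[(1+g_L) + H(g_S−g_L)]/(r−g_L), with H = 12/2 = 6.
P₀ = 2.86 × [(1+0.0402) + 6×(0.161−0.0402)] / (0.101−0.0402)
   = 2.86 × 1.7650 / 0.0608 = 83.0247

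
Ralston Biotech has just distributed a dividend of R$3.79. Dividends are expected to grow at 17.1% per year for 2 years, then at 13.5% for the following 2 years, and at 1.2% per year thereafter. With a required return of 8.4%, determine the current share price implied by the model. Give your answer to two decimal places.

R$86.15

Three-stage DDM. Project D₁…D_4; terminal Gordon value at t=4 with g = 0.012; discount at r = 0.084.
D_1 = 4.4381
D_2 = 5.1970
D_3 = 5.8986
D_4 = 6.6949
TV_4 = 6.7752/(0.084−0.012) = 94.1007
P₀ = Σ Dₜ/(1+r)ᵗ + TV_4/(1+r)^4 = 86.1481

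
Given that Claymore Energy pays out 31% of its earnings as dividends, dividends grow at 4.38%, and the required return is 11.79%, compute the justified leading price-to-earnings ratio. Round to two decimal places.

4.18

Justified leading P/E = b/(r−g) = 0.31/(0.1179−0.0438) = 4.1835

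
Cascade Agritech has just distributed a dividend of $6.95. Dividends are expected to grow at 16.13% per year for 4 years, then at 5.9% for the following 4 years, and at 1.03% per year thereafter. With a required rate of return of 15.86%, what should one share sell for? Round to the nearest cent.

Three-stage DDM. Project D₁…D_8; terminal Gordon value at t=8 with g = 0.0103; discount at r = 0.1586.
D_1 = 8.0710
D_2 = 9.3729
D_3 = 10.8847
D_4 = 12.6404
D_5 = 13.3862
D_6 = 14.1760
D_7 = 15.0124
D_8 = 15.8981
TV_8 = 16.0619/(0.1586−0.0103) = 108.3068
P₀ = Σ Dₜ/(1+r)ᵗ + TV_8/(1+r)^8 = 83.8454

$83.85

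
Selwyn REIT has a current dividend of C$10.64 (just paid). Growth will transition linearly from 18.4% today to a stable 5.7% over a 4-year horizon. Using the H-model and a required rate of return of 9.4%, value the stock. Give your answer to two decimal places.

H-model: P₀ = D₀[(1+g_L) + H(g_S−g_L)]/(r−g_L), with H = 4/2 = 2.
P₀ = 10.64 × [(1+0.057) + 2×(0.184−0.057)] / (0.094−0.057)
   = 10.64 × 1.3110 / 0.037 = 377.0011

C$377.00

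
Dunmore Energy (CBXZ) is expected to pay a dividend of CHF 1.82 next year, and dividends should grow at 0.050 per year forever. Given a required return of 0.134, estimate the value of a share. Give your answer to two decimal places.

CHF 21.67

Gordon growth model: P₀ = D₁/(r − g), with D₁ = 1.82 given directly.
P₀ = 1.8200 / (0.134 − 0.05) = 1.8200 / 0.084 = 21.6667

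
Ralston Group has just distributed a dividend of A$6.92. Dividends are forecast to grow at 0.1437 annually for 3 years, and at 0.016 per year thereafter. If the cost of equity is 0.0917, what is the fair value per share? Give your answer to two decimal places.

Two-stage DDM. Project D₁…D_3 at 0.1437, terminal growth 0.016, discount at r = 0.0917.
D_1 = 7.9144
D_2 = 9.0517
D_3 = 10.3524
Terminal value at t=3: TV = D_4/(r−g) = 10.5181/(0.0917−0.016) = 138.9442
P₀ = 7.9144/(1+0.0917)^1 + 9.0517/(1+0.0917)^2 + 10.3524/(1+0.0917)^3 + 138.9442/(1+0.0917)^3 = 129.5912

A$129.59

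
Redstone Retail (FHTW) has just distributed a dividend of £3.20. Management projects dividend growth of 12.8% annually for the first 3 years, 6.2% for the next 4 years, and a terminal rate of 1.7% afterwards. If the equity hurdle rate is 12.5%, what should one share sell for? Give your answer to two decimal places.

Three-stage DDM. Project D₁…D_7; terminal Gordon value at t=7 with g = 0.017; discount at r = 0.125.
D_1 = 3.6096
D_2 = 4.0716
D_3 = 4.5928
D_4 = 4.8776
D_5 = 5.1800
D_6 = 5.5011
D_7 = 5.8422
TV_7 = 5.9415/(0.125−0.017) = 55.0139
P₀ = Σ Dₜ/(1+r)ᵗ + TV_7/(1+r)^7 = 44.9675

£44.97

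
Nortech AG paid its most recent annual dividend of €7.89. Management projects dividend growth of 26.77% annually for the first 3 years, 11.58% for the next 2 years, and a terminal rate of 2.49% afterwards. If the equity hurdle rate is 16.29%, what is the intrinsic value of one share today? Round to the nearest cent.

€117.30

Three-stage DDM. Project D₁…D_5; terminal Gordon value at t=5 with g = 0.0249; discount at r = 0.1629.
D_1 = 10.0022
D_2 = 12.6797
D_3 = 16.0741
D_4 = 17.9355
D_5 = 20.0124
TV_5 = 20.5107/(0.1629−0.0249) = 148.6283
P₀ = Σ Dₜ/(1+r)ᵗ + TV_5/(1+r)^5 = 117.3014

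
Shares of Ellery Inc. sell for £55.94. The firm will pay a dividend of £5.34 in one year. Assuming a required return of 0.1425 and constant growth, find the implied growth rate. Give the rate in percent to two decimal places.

4.70%

From P₀ = D₁/(r − g), the implied growth is g = r − D₁/P₀.
g = 0.1425 − 5.34/55.94 = 0.1425 − 0.09546 = 0.04704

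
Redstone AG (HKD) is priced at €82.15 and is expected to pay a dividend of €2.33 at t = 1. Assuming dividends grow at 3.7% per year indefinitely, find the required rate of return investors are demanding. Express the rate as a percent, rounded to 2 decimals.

Rearranging the constant-growth DDM: r = D₁/P₀ + g.
r = 2.3300 / 82.15 + 0.037 = 0.02836 + 0.037 = 0.06536

6.54%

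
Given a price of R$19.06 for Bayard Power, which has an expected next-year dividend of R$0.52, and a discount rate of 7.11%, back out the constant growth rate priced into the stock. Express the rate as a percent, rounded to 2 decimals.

From P₀ = D₁/(r − g), the implied growth is g = r − D₁/P₀.
g = 0.0711 − 0.52/19.06 = 0.0711 − 0.02728 = 0.04382

4.38%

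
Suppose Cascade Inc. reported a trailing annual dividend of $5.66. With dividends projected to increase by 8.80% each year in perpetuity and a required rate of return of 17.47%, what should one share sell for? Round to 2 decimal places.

Gordon growth model: P₀ = D₁/(r − g). D₁ = 5.66 × (1 + 0.088) = 6.1581.
P₀ = 6.1581 / (0.1747 − 0.088) = 6.1581 / 0.0867 = 71.0275

$71.03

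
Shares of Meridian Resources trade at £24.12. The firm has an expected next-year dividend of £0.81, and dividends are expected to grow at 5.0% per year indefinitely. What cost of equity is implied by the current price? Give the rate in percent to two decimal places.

8.36%

Rearranging the constant-growth DDM: r = D₁/P₀ + g.
r = 0.8100 / 24.12 + 0.05 = 0.03358 + 0.05 = 0.08358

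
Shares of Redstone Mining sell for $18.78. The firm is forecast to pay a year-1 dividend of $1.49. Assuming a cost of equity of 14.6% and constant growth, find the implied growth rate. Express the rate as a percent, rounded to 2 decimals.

6.67%

From P₀ = D₁/(r − g), the implied growth is g = r − D₁/P₀.
g = 0.146 − 1.49/18.78 = 0.146 − 0.07934 = 0.06666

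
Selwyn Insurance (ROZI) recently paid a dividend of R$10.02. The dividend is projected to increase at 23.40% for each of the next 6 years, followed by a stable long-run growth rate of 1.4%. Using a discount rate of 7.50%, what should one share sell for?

Two-stage DDM. Project D₁…D_6 at 0.234, terminal growth 0.014, discount at r = 0.075.
D_1 = 12.3647
D_2 = 15.2580
D_3 = 18.8284
D_4 = 23.2342
D_5 = 28.6710
D_6 = 35.3801
Terminal value at t=6: TV = D_7/(r−g) = 35.8754/(0.075−0.014) = 588.1212
P₀ = 12.3647/(1+0.075)^1 + 15.2580/(1+0.075)^2 + 18.8284/(1+0.075)^3 + 23.2342/(1+0.075)^4 + 28.6710/(1+0.075)^5 + 35.3801/(1+0.075)^6 + 588.1212/(1+0.075)^6 = 481.2351

R$481.24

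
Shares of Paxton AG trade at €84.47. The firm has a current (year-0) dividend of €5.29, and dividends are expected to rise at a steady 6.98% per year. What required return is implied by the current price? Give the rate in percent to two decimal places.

13.68%

Rearranging the constant-growth DDM: r = D₁/P₀ + g.
D₁ = 5.29 × (1 + 0.0698) = 5.6592.
r = 5.6592 / 84.47 + 0.0698 = 0.06700 + 0.0698 = 0.13680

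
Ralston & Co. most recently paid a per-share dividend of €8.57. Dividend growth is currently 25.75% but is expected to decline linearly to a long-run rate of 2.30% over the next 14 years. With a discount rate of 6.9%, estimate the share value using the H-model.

H-model: P₀ = D₀[(1+g_L) + H(g_S−g_L)]/(r−g_L), with H = 14/2 = 7.
P₀ = 8.57 × [(1+0.023) + 7×(0.2575−0.023)] / (0.069−0.023)
   = 8.57 × 2.6645 / 0.046 = 496.4079

€496.41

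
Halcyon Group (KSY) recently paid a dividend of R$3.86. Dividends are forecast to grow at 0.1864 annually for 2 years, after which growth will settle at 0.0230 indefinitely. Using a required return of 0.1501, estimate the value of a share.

R$41.15

Two-stage DDM. Project D₁…D_2 at 0.1864, terminal growth 0.023, discount at r = 0.1501.
D_1 = 4.5795
D_2 = 5.4331
Terminal value at t=2: TV = D_3/(r−g) = 5.5581/(0.1501−0.023) = 43.7300
P₀ = 4.5795/(1+0.1501)^1 + 5.4331/(1+0.1501)^2 + 43.7300/(1+0.1501)^2 = 41.1498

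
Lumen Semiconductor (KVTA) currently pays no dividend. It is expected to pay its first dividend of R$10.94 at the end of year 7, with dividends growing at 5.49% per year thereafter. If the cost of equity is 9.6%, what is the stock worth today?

Deferred-dividend DDM. At t=6 the remaining stream is a growing perpetuity with first payment D_7 = 10.94.
V_6 = D_7/(r−g) = 10.94/(0.096−0.0549) = 266.1800
P₀ = V_6/(1+r)^6 = 266.1800/(1+0.096)^6 = 153.5720

R$153.57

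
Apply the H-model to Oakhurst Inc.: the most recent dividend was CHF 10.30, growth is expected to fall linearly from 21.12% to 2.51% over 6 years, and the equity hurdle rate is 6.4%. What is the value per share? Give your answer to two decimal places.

CHF 419.26

H-model: P₀ = D₀[(1+g_L) + H(g_S−g_L)]/(r−g_L), with H = 6/2 = 3.
P₀ = 10.30 × [(1+0.0251) + 3×(0.2112−0.0251)] / (0.064−0.0251)
   = 10.30 × 1.5834 / 0.0389 = 419.2550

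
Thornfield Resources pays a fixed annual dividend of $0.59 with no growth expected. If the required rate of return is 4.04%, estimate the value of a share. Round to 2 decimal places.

Zero-growth DDM (perpetuity): P₀ = D/r = 0.59 / 0.0404 = 14.6040

$14.60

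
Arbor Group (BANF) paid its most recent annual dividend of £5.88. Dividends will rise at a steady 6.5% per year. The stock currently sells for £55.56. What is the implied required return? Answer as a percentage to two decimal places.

17.77%

Rearranging the constant-growth DDM: r = D₁/P₀ + g.
D₁ = 5.88 × (1 + 0.065) = 6.2622.
r = 6.2622 / 55.56 + 0.065 = 0.11271 + 0.065 = 0.17771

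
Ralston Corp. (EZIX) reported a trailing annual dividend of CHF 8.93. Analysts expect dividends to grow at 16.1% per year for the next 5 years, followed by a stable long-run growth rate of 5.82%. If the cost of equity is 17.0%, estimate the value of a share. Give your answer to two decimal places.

CHF 124.95

Two-stage DDM. Project D₁…D_5 at 0.161, terminal growth 0.0582, discount at r = 0.17.
D_1 = 10.3677
D_2 = 12.0369
D_3 = 13.9749
D_4 = 16.2248
D_5 = 18.8370
Terminal value at t=5: TV = D_6/(r−g) = 19.9334/(0.17−0.0582) = 178.2947
P₀ = 10.3677/(1+0.17)^1 + 12.0369/(1+0.17)^2 + 13.9749/(1+0.17)^3 + 16.2248/(1+0.17)^4 + 18.8370/(1+0.17)^5 + 178.2947/(1+0.17)^5 = 124.9523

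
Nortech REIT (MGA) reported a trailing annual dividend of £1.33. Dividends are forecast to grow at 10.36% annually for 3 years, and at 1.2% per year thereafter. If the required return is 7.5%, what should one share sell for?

Two-stage DDM. Project D₁…D_3 at 0.1036, terminal growth 0.012, discount at r = 0.075.
D_1 = 1.4678
D_2 = 1.6199
D_3 = 1.7877
Terminal value at t=3: TV = D_4/(r−g) = 1.8091/(0.075−0.012) = 28.7162
P₀ = 1.4678/(1+0.075)^1 + 1.6199/(1+0.075)^2 + 1.7877/(1+0.075)^3 + 28.7162/(1+0.075)^3 = 27.3215

£27.32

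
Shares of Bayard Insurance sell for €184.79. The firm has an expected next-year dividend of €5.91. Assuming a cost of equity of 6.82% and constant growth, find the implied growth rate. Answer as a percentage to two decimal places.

3.62%

From P₀ = D₁/(r − g), the implied growth is g = r − D₁/P₀.
g = 0.0682 − 5.91/184.79 = 0.0682 − 0.03198 = 0.03622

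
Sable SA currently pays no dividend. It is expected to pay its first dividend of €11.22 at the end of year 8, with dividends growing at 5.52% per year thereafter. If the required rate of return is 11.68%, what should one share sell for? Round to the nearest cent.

€84.06

Deferred-dividend DDM. At t=7 the remaining stream is a growing perpetuity with first payment D_8 = 11.22.
V_7 = D_8/(r−g) = 11.22/(0.1168−0.0552) = 182.1429
P₀ = V_7/(1+r)^7 = 182.1429/(1+0.1168)^7 = 84.0590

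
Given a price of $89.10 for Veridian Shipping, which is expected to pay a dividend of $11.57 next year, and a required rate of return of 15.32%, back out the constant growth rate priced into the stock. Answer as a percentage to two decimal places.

From P₀ = D₁/(r − g), the implied growth is g = r − D₁/P₀.
g = 0.1532 − 11.57/89.10 = 0.1532 − 0.12985 = 0.02335

2.33%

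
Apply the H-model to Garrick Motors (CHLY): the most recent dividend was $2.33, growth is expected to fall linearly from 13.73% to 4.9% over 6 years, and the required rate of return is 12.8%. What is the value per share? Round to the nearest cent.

H-model: P₀ = D₀[(1+g_L) + H(g_S−g_L)]/(r−g_L), with H = 6/2 = 3.
P₀ = 2.33 × [(1+0.049) + 3×(0.1373−0.049)] / (0.128−0.049)
   = 2.33 × 1.3139 / 0.079 = 38.7517

$38.75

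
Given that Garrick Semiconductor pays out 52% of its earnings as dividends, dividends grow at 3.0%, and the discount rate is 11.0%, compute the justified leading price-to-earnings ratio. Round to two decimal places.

6.50

Justified leading P/E = b/(r−g) = 0.52/(0.11−0.03) = 6.5000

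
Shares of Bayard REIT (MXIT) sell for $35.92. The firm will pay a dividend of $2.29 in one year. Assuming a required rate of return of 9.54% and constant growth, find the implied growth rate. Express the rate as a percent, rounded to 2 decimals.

3.16%

From P₀ = D₁/(r − g), the implied growth is g = r − D₁/P₀.
g = 0.0954 − 2.29/35.92 = 0.0954 − 0.06375 = 0.03165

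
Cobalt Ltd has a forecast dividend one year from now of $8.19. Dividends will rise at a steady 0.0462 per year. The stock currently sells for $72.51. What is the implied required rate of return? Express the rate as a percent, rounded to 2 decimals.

Rearranging the constant-growth DDM: r = D₁/P₀ + g.
r = 8.1900 / 72.51 + 0.0462 = 0.11295 + 0.0462 = 0.15915

15.91%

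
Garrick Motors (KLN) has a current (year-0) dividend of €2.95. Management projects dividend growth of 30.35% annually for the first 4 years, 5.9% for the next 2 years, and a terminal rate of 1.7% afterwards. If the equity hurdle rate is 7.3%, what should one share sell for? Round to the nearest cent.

Three-stage DDM. Project D₁…D_6; terminal Gordon value at t=6 with g = 0.017; discount at r = 0.073.
D_1 = 3.8453
D_2 = 5.0124
D_3 = 6.5336
D_4 = 8.5166
D_5 = 9.0191
D_6 = 9.5512
TV_6 = 9.7136/(0.073−0.017) = 173.4567
P₀ = Σ Dₜ/(1+r)ᵗ + TV_6/(1+r)^6 = 145.9065

€145.91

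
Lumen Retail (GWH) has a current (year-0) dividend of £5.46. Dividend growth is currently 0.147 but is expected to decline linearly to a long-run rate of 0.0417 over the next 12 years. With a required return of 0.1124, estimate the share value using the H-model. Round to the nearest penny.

£129.24

H-model: P₀ = D₀[(1+g_L) + H(g_S−g_L)]/(r−g_L), with H = 12/2 = 6.
P₀ = 5.46 × [(1+0.0417) + 6×(0.147−0.0417)] / (0.1124−0.0417)
   = 5.46 × 1.6735 / 0.0707 = 129.2406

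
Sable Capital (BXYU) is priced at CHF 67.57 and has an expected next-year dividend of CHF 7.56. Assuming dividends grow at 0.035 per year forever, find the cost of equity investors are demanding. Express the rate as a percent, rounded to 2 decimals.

Rearranging the constant-growth DDM: r = D₁/P₀ + g.
r = 7.5600 / 67.57 + 0.035 = 0.11188 + 0.035 = 0.14688

14.69%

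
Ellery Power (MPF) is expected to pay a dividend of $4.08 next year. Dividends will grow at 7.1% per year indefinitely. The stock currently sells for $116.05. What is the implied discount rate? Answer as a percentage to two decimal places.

10.62%

Rearranging the constant-growth DDM: r = D₁/P₀ + g.
r = 4.0800 / 116.05 + 0.071 = 0.03516 + 0.071 = 0.10616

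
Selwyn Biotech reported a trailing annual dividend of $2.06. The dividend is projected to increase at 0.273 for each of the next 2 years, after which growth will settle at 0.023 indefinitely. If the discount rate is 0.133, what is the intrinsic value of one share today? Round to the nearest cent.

$29.10

Two-stage DDM. Project D₁…D_2 at 0.273, terminal growth 0.023, discount at r = 0.133.
D_1 = 2.6224
D_2 = 3.3383
Terminal value at t=2: TV = D_3/(r−g) = 3.4151/(0.133−0.023) = 31.0461
P₀ = 2.6224/(1+0.133)^1 + 3.3383/(1+0.133)^2 + 31.0461/(1+0.133)^2 = 29.1001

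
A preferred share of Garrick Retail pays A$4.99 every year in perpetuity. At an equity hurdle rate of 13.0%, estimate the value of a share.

Zero-growth DDM (perpetuity): P₀ = D/r = 4.99 / 0.13 = 38.3846

A$38.38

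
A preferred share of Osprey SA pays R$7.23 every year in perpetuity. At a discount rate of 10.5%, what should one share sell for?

Zero-growth DDM (perpetuity): P₀ = D/r = 7.23 / 0.105 = 68.8571

R$68.86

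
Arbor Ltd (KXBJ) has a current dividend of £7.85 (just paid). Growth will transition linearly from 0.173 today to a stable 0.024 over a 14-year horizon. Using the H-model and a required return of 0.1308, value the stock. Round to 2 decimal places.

£151.93

H-model: P₀ = D₀[(1+g_L) + H(g_S−g_L)]/(r−g_L), with H = 14/2 = 7.
P₀ = 7.85 × [(1+0.024) + 7×(0.173−0.024)] / (0.1308−0.024)
   = 7.85 × 2.0670 / 0.1068 = 151.9284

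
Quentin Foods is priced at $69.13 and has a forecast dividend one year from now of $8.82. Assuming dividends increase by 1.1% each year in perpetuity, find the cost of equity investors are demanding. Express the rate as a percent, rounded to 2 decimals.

Rearranging the constant-growth DDM: r = D₁/P₀ + g.
r = 8.8200 / 69.13 + 0.011 = 0.12759 + 0.011 = 0.13859

13.86%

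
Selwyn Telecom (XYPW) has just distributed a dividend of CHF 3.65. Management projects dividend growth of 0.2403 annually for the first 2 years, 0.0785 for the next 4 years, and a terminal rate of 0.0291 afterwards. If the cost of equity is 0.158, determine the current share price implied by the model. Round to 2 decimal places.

Three-stage DDM. Project D₁…D_6; terminal Gordon value at t=6 with g = 0.0291; discount at r = 0.158.
D_1 = 4.5271
D_2 = 5.6150
D_3 = 6.0557
D_4 = 6.5311
D_5 = 7.0438
D_6 = 7.5967
TV_6 = 7.8178/(0.158−0.0291) = 60.6501
P₀ = Σ Dₜ/(1+r)ᵗ + TV_6/(1+r)^6 = 47.3141

CHF 47.31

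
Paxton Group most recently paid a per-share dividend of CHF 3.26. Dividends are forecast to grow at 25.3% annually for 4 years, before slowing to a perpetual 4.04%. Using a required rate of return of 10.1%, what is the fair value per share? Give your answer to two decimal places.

Two-stage DDM. Project D₁…D_4 at 0.253, terminal growth 0.0404, discount at r = 0.101.
D_1 = 4.0848
D_2 = 5.1182
D_3 = 6.4131
D_4 = 8.0357
Terminal value at t=4: TV = D_5/(r−g) = 8.3603/(0.101−0.0404) = 137.9589
P₀ = 4.0848/(1+0.101)^1 + 5.1182/(1+0.101)^2 + 6.4131/(1+0.101)^3 + 8.0357/(1+0.101)^4 + 137.9589/(1+0.101)^4 = 112.0919

CHF 112.09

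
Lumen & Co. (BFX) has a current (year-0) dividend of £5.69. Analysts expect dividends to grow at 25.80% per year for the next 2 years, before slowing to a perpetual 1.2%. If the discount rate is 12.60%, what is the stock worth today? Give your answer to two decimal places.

Two-stage DDM. Project D₁…D_2 at 0.258, terminal growth 0.012, discount at r = 0.126.
D_1 = 7.1580
D_2 = 9.0048
Terminal value at t=2: TV = D_3/(r−g) = 9.1128/(0.126−0.012) = 79.9373
P₀ = 7.1580/(1+0.126)^1 + 9.0048/(1+0.126)^2 + 79.9373/(1+0.126)^2 = 76.5075

£76.51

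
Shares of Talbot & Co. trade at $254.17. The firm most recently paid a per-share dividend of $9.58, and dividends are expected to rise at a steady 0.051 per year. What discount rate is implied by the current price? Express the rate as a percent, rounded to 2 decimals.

9.06%

Rearranging the constant-growth DDM: r = D₁/P₀ + g.
D₁ = 9.58 × (1 + 0.051) = 10.0686.
r = 10.0686 / 254.17 + 0.051 = 0.03961 + 0.051 = 0.09061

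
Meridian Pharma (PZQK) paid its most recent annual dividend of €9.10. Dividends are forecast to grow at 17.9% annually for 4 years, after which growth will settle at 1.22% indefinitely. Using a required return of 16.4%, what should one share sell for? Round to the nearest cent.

Two-stage DDM. Project D₁…D_4 at 0.179, terminal growth 0.0122, discount at r = 0.164.
D_1 = 10.7289
D_2 = 12.6494
D_3 = 14.9136
D_4 = 17.5831
Terminal value at t=4: TV = D_5/(r−g) = 17.7977/(0.164−0.0122) = 117.2441
P₀ = 10.7289/(1+0.164)^1 + 12.6494/(1+0.164)^2 + 14.9136/(1+0.164)^3 + 17.5831/(1+0.164)^4 + 117.2441/(1+0.164)^4 = 101.4553

€101.46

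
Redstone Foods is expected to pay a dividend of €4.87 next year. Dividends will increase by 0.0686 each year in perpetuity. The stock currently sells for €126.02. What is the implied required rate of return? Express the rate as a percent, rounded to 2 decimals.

Rearranging the constant-growth DDM: r = D₁/P₀ + g.
r = 4.8700 / 126.02 + 0.0686 = 0.03864 + 0.0686 = 0.10724

10.72%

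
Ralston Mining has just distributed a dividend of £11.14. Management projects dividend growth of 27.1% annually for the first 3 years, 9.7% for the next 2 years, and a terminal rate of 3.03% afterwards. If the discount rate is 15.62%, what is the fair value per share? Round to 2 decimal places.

£176.89

Three-stage DDM. Project D₁…D_5; terminal Gordon value at t=5 with g = 0.0303; discount at r = 0.1562.
D_1 = 14.1589
D_2 = 17.9960
D_3 = 22.8729
D_4 = 25.0916
D_5 = 27.5255
TV_5 = 28.3595/(0.1562−0.0303) = 225.2543
P₀ = Σ Dₜ/(1+r)ᵗ + TV_5/(1+r)^5 = 176.8903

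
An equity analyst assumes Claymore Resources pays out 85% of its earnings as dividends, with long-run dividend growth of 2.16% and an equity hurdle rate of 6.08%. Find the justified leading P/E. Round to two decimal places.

21.68

Justified leading P/E = b/(r−g) = 0.85/(0.0608−0.0216) = 21.6837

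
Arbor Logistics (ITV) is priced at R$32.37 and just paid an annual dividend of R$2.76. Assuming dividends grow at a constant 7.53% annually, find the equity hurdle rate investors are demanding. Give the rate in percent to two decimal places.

Rearranging the constant-growth DDM: r = D₁/P₀ + g.
D₁ = 2.76 × (1 + 0.0753) = 2.9678.
r = 2.9678 / 32.37 + 0.0753 = 0.09168 + 0.0753 = 0.16698

16.70%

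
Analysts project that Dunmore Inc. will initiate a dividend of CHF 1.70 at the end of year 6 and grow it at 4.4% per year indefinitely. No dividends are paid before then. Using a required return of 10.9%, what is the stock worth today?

CHF 15.59

Deferred-dividend DDM. At t=5 the remaining stream is a growing perpetuity with first payment D_6 = 1.70.
V_5 = D_6/(r−g) = 1.70/(0.109−0.044) = 26.1538
P₀ = V_5/(1+r)^5 = 26.1538/(1+0.109)^5 = 15.5911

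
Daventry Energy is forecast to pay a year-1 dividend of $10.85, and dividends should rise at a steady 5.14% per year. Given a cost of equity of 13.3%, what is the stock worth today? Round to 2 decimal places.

Gordon growth model: P₀ = D₁/(r − g), with D₁ = 10.85 given directly.
P₀ = 10.8500 / (0.133 − 0.0514) = 10.8500 / 0.0816 = 132.9657

$132.97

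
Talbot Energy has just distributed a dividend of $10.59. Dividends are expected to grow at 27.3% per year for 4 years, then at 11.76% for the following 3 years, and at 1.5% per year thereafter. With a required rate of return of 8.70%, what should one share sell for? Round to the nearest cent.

Three-stage DDM. Project D₁…D_7; terminal Gordon value at t=7 with g = 0.015; discount at r = 0.087.
D_1 = 13.4811
D_2 = 17.1614
D_3 = 21.8465
D_4 = 27.8105
D_5 = 31.0811
D_6 = 34.7362
D_7 = 38.8212
TV_7 = 39.4035/(0.087−0.015) = 547.2708
P₀ = Σ Dₜ/(1+r)ᵗ + TV_7/(1+r)^7 = 432.2522

$432.25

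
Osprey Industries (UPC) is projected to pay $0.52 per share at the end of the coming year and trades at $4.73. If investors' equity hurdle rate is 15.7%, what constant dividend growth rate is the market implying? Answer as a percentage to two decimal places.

4.71%

From P₀ = D₁/(r − g), the implied growth is g = r − D₁/P₀.
g = 0.157 − 0.52/4.73 = 0.157 − 0.10994 = 0.04706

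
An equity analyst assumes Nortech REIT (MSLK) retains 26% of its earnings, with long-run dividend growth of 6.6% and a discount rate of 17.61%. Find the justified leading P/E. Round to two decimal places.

6.72

Payout ratio b = 1 − 0.26 = 0.74.
Justified leading P/E = b/(r−g) = 0.74/(0.1761−0.066) = 6.7212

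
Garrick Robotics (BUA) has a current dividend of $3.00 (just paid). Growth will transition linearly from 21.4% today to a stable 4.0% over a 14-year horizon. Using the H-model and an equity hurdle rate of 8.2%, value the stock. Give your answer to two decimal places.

H-model: P₀ = D₀[(1+g_L) + H(g_S−g_L)]/(r−g_L), with H = 14/2 = 7.
P₀ = 3.00 × [(1+0.04) + 7×(0.214−0.04)] / (0.082−0.04)
   = 3.00 × 2.2580 / 0.042 = 161.2857

$161.29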